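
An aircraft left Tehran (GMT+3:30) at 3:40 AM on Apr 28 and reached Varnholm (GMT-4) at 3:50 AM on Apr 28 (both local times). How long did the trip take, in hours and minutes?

Departure in UTC: 3:40 AM − 3:30 = 12:10 AM on Apr 28.
Arrival in UTC: 3:50 AM + 4:00 = 7:50 AM on Apr 28.
Elapsed = 7:50 AM − 12:10 AM = 7 hours 40 minutes.

7 hours 40 minutes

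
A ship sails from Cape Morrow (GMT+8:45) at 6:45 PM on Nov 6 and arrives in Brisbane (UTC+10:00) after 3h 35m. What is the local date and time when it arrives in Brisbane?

11:35 PM on Nov 6

Convert departure to UTC: 6:45 PM − 8:45 = 10:00 AM UTC on Nov 6.
Add 3 hours and 35 minutes travel time → 1:35 PM UTC.
Brisbane is UTC+10:00, so local arrival = 1:35 PM + 10:00 = 11:35 PM on Nov 6.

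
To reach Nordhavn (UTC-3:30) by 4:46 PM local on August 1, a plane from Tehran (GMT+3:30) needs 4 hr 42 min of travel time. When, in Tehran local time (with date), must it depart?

7:04 PM on August 1

Target arrival in UTC: 4:46 PM + 3:30 = 8:16 PM on Aug 1.
Subtract 4 hours and 42 minutes → departure 3:34 PM UTC on Aug 1.
Tehran is UTC+3:30: 3:34 PM + 3:30 = 7:04 PM on Aug 1.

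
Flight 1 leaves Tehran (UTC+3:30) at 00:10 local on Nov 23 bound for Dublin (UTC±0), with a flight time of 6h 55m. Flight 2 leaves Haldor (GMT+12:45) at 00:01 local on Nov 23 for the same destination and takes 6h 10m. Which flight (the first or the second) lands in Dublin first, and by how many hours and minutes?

Flight 1 in UTC: 00:10 − 3:30 = 20:40 on Nov 22.
+6 hours 55 minutes → arrive 03:35 UTC on Nov 23.
Flight 2 in UTC: 00:01 − 12:45 = 11:16 on Nov 22.
+6 hours 10 minutes → arrive 17:26 UTC on Nov 22.
Flight 2 lands earlier by 10 hours 9 minutes.

the second, by 10 hours 9 minutes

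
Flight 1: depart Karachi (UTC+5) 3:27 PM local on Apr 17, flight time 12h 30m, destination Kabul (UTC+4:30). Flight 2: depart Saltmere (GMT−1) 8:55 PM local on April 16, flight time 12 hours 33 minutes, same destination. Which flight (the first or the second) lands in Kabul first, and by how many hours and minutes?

the second, by 12 hours 29 minutes

Flight 1 in UTC: 3:27 PM − 5:00 = 10:27 AM on Apr 17.
+12 hours 30 minutes → arrive 10:57 PM UTC on Apr 17.
Flight 2 in UTC: 8:55 PM + 1:00 = 9:55 PM on Apr 16.
+12 hours and 33 minutes → arrive 10:28 AM UTC on Apr 17.
Flight 2 lands earlier by 12 hours 29 minutes.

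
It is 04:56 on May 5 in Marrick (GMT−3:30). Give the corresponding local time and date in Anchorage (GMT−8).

00:26 on May 5

Anchorage is 4:30 behind Marrick.
Shift by the zone difference: 04:56 − 4:30 = 00:26 on May 5 in Anchorage.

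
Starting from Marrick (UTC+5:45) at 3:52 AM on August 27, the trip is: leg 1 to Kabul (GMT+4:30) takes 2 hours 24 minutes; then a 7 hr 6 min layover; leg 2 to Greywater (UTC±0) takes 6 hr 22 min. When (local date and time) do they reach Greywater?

1:59 PM on August 27

Convert departure to UTC: 3:52 AM − 5:45 = 10:07 PM UTC on Aug 26.
Add 2 hours and 24 minutes leg 1 → 12:31 AM UTC (Aug 27).
Add 7 hours 6 minutes layover in Kabul → 7:37 AM UTC.
Add 6 hours and 22 minutes leg 2 → 1:59 PM UTC.
Greywater is UTC+0, so local arrival is the same: 1:59 PM on Aug 27.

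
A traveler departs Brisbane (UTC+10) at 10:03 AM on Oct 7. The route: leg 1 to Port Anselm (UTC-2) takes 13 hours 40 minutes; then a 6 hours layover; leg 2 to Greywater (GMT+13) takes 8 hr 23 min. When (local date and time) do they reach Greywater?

Convert departure to UTC: 10:03 AM − 10:00 = 12:03 AM UTC on Oct 7.
Add 13 hours and 40 minutes leg 1 → 1:43 PM UTC.
Add 6 hours layover in Port Anselm → 7:43 PM UTC.
Add 8 hours 23 minutes leg 2 → 4:06 AM UTC (Oct 8).
Greywater is UTC+13:00, so local arrival = 4:06 AM + 13:00 = 5:06 PM on Oct 8.

5:06 PM on October 8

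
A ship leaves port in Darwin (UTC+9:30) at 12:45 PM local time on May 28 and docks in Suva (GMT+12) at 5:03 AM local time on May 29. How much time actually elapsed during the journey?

13 hours 48 minutes

Suva is 2:30 ahead of Darwin.
Clock-face elapsed time (ignoring zones) is 16 hours 18 minutes.
Actual elapsed = 16 hours 18 minutes − 2:30 = 13 hours 48 minutes.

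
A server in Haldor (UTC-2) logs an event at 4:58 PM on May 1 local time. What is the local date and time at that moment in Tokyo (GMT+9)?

3:58 AM on May 2

Tokyo is 11:00 ahead of Haldor.
Shift by the zone difference: 4:58 PM + 11:00 = 3:58 AM on May 2 in Tokyo.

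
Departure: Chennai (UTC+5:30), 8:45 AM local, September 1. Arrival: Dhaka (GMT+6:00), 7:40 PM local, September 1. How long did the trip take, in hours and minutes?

Departure in UTC: 8:45 AM − 5:30 = 3:15 AM on Sep 1.
Arrival in UTC: 7:40 PM − 6:00 = 1:40 PM on Sep 1.
Elapsed = 1:40 PM − 3:15 AM = 10 hours 25 minutes.

10 hours 25 minutes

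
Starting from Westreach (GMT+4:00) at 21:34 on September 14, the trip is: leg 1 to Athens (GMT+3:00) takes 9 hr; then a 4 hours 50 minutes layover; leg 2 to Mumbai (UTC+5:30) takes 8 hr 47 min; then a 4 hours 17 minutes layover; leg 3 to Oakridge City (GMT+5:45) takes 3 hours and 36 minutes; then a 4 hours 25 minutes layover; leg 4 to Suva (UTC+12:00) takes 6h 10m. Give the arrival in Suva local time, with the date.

22:39 on September 16

Convert departure to UTC: 21:34 − 4:00 = 17:34 UTC on Sep 14.
Add 9 hours leg 1 → 02:34 UTC (Sep 15).
Add 4 hours 50 minutes layover in Athens → 07:24 UTC.
Add 8 hours 47 minutes leg 2 → 16:11 UTC.
Add 4 hours and 17 minutes layover in Mumbai → 20:28 UTC.
Add 3 hours and 36 minutes leg 3 → 00:04 UTC (Sep 16).
Add 4 hours 25 minutes layover in Oakridge City → 04:29 UTC.
Add 6 hours and 10 minutes leg 4 → 10:39 UTC.
Suva is UTC+12:00, so local arrival = 10:39 + 12:00 = 22:39 on Sep 16.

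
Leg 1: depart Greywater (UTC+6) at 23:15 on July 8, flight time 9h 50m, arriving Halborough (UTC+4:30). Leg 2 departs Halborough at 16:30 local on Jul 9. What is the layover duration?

8 hours 55 minutes

Convert departure to UTC: 23:15 − 6:00 = 17:15 UTC on Jul 8.
Add 9 hours 50 minutes flight time → 03:05 UTC (Jul 9).
Halborough is UTC+4:30, so local arrival = 03:05 + 4:30 = 07:35 on Jul 9.
Layover = 16:30 − 07:35 = 8 hours 55 minutes.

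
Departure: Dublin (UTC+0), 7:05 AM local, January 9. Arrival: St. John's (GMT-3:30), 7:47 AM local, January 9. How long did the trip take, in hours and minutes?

Departure is already UTC: 7:05 AM on Jan 9.
Arrival in UTC: 7:47 AM + 3:30 = 11:17 AM on Jan 9.
Elapsed = 11:17 AM − 7:05 AM = 4 hours 12 minutes.

4 hours 12 minutes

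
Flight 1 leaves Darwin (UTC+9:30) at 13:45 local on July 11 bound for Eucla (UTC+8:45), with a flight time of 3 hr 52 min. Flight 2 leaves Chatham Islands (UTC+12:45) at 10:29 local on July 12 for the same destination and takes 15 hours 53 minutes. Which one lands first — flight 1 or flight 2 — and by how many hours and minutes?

Flight 1 in UTC: 13:45 − 9:30 = 04:15 on Jul 11.
+3 hours and 52 minutes → arrive 08:07 UTC on Jul 11.
Flight 2 in UTC: 10:29 − 12:45 = 21:44 on Jul 11.
+15 hours and 53 minutes → arrive 13:37 UTC on Jul 12.
Flight 1 lands earlier by 29 hours 30 minutes.

the first, by 29 hours 30 minutes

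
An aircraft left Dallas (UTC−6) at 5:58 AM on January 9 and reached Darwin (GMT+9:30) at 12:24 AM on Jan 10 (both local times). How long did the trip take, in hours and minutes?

2 hours 56 minutes

Departure in UTC: 5:58 AM + 6:00 = 11:58 AM on Jan 9.
Arrival in UTC: 12:24 AM − 9:30 = 2:54 PM on Jan 9.
Elapsed = 2:54 PM − 11:58 AM = 2 hours 56 minutes.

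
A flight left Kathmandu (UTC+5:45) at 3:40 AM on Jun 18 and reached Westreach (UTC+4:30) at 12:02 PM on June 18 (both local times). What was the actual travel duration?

Departure in UTC: 3:40 AM − 5:45 = 9:55 PM on Jun 17.
Arrival in UTC: 12:02 PM − 4:30 = 7:32 AM on Jun 18.
Elapsed = 7:32 AM − 9:55 PM (+1 day) = 9 hours 37 minutes.

9 hours 37 minutes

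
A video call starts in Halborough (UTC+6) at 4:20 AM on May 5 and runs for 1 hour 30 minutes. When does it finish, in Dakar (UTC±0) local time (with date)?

11:50 PM on May 4

Convert start to UTC: 4:20 AM − 6:00 = 10:20 PM UTC on May 4.
Add 1 hour and 30 minutes duration → 11:50 PM UTC.
Dakar is UTC+0, so local end time is the same: 11:50 PM on May 4.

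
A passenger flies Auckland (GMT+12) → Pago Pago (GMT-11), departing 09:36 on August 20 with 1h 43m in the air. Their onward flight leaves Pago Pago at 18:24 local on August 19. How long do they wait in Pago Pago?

Convert departure to UTC: 09:36 − 12:00 = 21:36 UTC on Aug 19.
Add 1 hour and 43 minutes flight time → 23:19 UTC.
Pago Pago is UTC−11:00, so local arrival = 23:19 − 11:00 = 12:19 on Aug 19.
Layover = 18:24 − 12:19 = 6 hours 5 minutes.

6 hours 5 minutes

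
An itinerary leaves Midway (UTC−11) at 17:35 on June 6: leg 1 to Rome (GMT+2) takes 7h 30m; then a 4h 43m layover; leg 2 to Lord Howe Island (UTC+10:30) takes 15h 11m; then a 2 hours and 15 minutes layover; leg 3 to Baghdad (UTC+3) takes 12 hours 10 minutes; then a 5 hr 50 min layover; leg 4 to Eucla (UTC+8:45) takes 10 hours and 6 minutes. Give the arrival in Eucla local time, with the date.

Convert departure to UTC: 17:35 + 11:00 = 04:35 UTC on Jun 7.
Add 7 hours 30 minutes leg 1 → 12:05 UTC.
Add 4 hours 43 minutes layover in Rome → 16:48 UTC.
Add 15 hours and 11 minutes leg 2 → 07:59 UTC (Jun 8).
Add 2 hours and 15 minutes layover in Lord Howe Island → 10:14 UTC.
Add 12 hours and 10 minutes leg 3 → 22:24 UTC.
Add 5 hours and 50 minutes layover in Baghdad → 04:14 UTC (Jun 9).
Add 10 hours and 6 minutes leg 4 → 14:20 UTC.
Eucla is UTC+8:45, so local arrival = 14:20 + 8:45 = 23:05 on Jun 9.

23:05 on June 9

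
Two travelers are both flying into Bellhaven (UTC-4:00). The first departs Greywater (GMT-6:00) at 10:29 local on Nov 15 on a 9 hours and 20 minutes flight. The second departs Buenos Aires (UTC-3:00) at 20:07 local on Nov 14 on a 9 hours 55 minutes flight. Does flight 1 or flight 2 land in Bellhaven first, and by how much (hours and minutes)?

Flight 1 in UTC: 10:29 + 6:00 = 16:29 on Nov 15.
+9 hours 20 minutes → arrive 01:49 UTC on Nov 16.
Flight 2 in UTC: 20:07 + 3:00 = 23:07 on Nov 14.
+9 hours 55 minutes → arrive 09:02 UTC on Nov 15.
Flight 2 lands earlier by 16 hours 47 minutes.

the second, by 16 hours 47 minutes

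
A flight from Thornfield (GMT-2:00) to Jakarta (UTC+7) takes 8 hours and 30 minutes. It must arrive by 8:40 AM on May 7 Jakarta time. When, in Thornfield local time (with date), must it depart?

3:10 PM on May 6

Target arrival in UTC: 8:40 AM − 7:00 = 1:40 AM on May 7.
Subtract 8 hours 30 minutes → departure 5:10 PM UTC on May 6.
Thornfield is UTC−2:00: 5:10 PM − 2:00 = 3:10 PM on May 6.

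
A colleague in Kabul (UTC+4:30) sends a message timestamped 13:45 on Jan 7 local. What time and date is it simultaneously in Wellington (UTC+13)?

22:15 on Jan 7

In UTC: 13:45 − 4:30 = 09:15 on Jan 7.
Wellington is UTC+13:00: 09:15 + 13:00 = 22:15 on Jan 7.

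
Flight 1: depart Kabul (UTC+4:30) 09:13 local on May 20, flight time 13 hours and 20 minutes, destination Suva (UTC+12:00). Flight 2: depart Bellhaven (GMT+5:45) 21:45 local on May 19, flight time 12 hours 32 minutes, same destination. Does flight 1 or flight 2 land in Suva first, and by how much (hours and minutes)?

Flight 1 in UTC: 09:13 − 4:30 = 04:43 on May 20.
+13 hours 20 minutes → arrive 18:03 UTC on May 20.
Flight 2 in UTC: 21:45 − 5:45 = 16:00 on May 19.
+12 hours and 32 minutes → arrive 04:32 UTC on May 20.
Flight 2 lands earlier by 13 hours 31 minutes.

the second, by 13 hours 31 minutes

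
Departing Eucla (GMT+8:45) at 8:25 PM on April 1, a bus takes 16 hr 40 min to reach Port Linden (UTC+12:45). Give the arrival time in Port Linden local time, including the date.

Convert departure to UTC: 8:25 PM − 8:45 = 11:40 AM UTC on Apr 1.
Add 16 hours and 40 minutes travel time → 4:20 AM UTC (Apr 2).
Port Linden is UTC+12:45, so local arrival = 4:20 AM + 12:45 = 5:05 PM on Apr 2.

5:05 PM on April 2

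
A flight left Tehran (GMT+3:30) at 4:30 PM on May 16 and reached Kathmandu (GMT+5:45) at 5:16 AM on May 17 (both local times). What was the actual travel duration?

10 hours 31 minutes

Departure in UTC: 4:30 PM − 3:30 = 1:00 PM on May 16.
Arrival in UTC: 5:16 AM − 5:45 = 11:31 PM on May 16.
Elapsed = 11:31 PM − 1:00 PM = 10 hours 31 minutes.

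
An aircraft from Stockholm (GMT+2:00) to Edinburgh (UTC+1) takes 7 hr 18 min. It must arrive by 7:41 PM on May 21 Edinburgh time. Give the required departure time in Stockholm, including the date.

Target arrival in UTC: 7:41 PM − 1:00 = 6:41 PM on May 21.
Subtract 7 hours and 18 minutes → departure 11:23 AM UTC on May 21.
Stockholm is UTC+2:00: 11:23 AM + 2:00 = 1:23 PM on May 21.

1:23 PM on May 21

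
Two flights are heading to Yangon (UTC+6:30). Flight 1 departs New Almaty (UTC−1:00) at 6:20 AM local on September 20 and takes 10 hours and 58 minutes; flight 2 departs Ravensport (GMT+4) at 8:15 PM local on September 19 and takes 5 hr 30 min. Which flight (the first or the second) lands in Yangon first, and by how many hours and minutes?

Flight 1 in UTC: 6:20 AM + 1:00 = 7:20 AM on Sep 20.
+10 hours 58 minutes → arrive 6:18 PM UTC on Sep 20.
Flight 2 in UTC: 8:15 PM − 4:00 = 4:15 PM on Sep 19.
+5 hours and 30 minutes → arrive 9:45 PM UTC on Sep 19.
Flight 2 lands earlier by 20 hours 33 minutes.

the second, by 20 hours 33 minutes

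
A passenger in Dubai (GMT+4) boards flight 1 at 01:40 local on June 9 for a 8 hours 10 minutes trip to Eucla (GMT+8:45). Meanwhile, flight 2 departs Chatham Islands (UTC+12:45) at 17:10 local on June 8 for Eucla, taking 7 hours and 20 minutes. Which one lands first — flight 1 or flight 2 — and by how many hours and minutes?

Flight 1 in UTC: 01:40 − 4:00 = 21:40 on Jun 8.
+8 hours and 10 minutes → arrive 05:50 UTC on Jun 9.
Flight 2 in UTC: 17:10 − 12:45 = 04:25 on Jun 8.
+7 hours and 20 minutes → arrive 11:45 UTC on Jun 8.
Flight 2 lands earlier by 18 hours 5 minutes.

the second, by 18 hours 5 minutes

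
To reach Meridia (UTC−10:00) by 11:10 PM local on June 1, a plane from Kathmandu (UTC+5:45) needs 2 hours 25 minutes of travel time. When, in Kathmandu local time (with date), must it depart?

12:30 PM on June 2

Target arrival in UTC: 11:10 PM + 10:00 = 9:10 AM on Jun 2.
Subtract 2 hours 25 minutes → departure 6:45 AM UTC on Jun 2.
Kathmandu is UTC+5:45: 6:45 AM + 5:45 = 12:30 PM on Jun 2.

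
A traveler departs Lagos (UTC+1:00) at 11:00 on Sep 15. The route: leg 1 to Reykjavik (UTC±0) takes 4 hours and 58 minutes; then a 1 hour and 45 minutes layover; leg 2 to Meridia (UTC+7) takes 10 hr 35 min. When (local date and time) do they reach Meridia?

Convert departure to UTC: 11:00 − 1:00 = 10:00 UTC on Sep 15.
Add 4 hours and 58 minutes leg 1 → 14:58 UTC.
Add 1 hour and 45 minutes layover in Reykjavik → 16:43 UTC.
Add 10 hours 35 minutes leg 2 → 03:18 UTC (Sep 16).
Meridia is UTC+7:00, so local arrival = 03:18 + 7:00 = 10:18 on Sep 16.

10:18 on September 16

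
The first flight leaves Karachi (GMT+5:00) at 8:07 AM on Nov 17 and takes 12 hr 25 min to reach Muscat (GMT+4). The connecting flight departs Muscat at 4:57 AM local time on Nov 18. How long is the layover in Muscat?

Convert departure to UTC: 8:07 AM − 5:00 = 3:07 AM UTC on Nov 17.
Add 12 hours and 25 minutes flight time → 3:32 PM UTC.
Muscat is UTC+4:00, so local arrival = 3:32 PM + 4:00 = 7:32 PM on Nov 17.
Layover = 4:57 AM − 7:32 PM (+1 day) = 9 hours 25 minutes.

9 hours 25 minutes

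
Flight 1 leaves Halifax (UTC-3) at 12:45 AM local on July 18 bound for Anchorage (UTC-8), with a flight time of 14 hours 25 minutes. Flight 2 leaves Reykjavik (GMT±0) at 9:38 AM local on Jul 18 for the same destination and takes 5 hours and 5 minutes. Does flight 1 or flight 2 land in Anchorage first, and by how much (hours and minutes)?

Flight 1 in UTC: 12:45 AM + 3:00 = 3:45 AM on Jul 18.
+14 hours 25 minutes → arrive 6:10 PM UTC on Jul 18.
Flight 2 departs at 9:38 AM UTC (Jul 18).
+5 hours and 5 minutes → arrive 2:43 PM UTC on Jul 18.
Flight 2 lands earlier by 3 hours 27 minutes.

the second, by 3 hours 27 minutes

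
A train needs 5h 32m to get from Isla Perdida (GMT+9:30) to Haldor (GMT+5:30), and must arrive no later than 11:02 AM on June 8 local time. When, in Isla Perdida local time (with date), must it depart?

9:30 AM on Jun 8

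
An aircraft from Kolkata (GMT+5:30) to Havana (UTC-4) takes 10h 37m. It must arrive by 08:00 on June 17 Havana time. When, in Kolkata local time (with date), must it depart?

Target arrival in UTC: 08:00 + 4:00 = 12:00 on Jun 17.
Subtract 10 hours and 37 minutes → departure 01:23 UTC on Jun 17.
Kolkata is UTC+5:30: 01:23 + 5:30 = 06:53 on Jun 17.

06:53 on June 17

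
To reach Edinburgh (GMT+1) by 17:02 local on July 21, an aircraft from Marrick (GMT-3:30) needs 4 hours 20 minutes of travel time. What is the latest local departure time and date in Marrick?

08:12 on July 21

Target arrival in UTC: 17:02 − 1:00 = 16:02 on Jul 21.
Subtract 4 hours and 20 minutes → departure 11:42 UTC on Jul 21.
Marrick is UTC−3:30: 11:42 − 3:30 = 08:12 on Jul 21.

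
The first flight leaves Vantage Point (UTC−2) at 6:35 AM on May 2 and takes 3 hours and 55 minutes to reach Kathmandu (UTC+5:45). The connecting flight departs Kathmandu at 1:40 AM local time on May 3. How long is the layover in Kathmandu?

7 hours 25 minutes

Convert departure to UTC: 6:35 AM + 2:00 = 8:35 AM UTC on May 2.
Add 3 hours 55 minutes flight time → 12:30 PM UTC.
Kathmandu is UTC+5:45, so local arrival = 12:30 PM + 5:45 = 6:15 PM on May 2.
Layover = 1:40 AM − 6:15 PM (+1 day) = 7 hours 25 minutes.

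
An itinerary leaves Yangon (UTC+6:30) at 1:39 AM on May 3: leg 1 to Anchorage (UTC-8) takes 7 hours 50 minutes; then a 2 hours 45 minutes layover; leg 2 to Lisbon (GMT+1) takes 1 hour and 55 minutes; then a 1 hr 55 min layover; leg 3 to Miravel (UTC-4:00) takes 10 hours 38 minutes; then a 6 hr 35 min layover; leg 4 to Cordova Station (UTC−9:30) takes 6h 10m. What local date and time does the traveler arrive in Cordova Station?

Convert departure to UTC: 1:39 AM − 6:30 = 7:09 PM UTC on May 2.
Add 7 hours and 50 minutes leg 1 → 2:59 AM UTC (May 3).
Add 2 hours 45 minutes layover in Anchorage → 5:44 AM UTC.
Add 1 hour 55 minutes leg 2 → 7:39 AM UTC.
Add 1 hour and 55 minutes layover in Lisbon → 9:34 AM UTC.
Add 10 hours 38 minutes leg 3 → 8:12 PM UTC.
Add 6 hours and 35 minutes layover in Miravel → 2:47 AM UTC (May 4).
Add 6 hours 10 minutes leg 4 → 8:57 AM UTC.
Cordova Station is UTC−9:30, so local arrival = 8:57 AM − 9:30 = 11:27 PM on May 3.

11:27 PM on May 3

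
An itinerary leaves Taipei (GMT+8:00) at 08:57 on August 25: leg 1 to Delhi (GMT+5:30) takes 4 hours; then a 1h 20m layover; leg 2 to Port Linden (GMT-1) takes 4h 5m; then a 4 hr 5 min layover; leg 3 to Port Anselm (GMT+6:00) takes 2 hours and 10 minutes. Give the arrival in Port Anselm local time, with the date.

22:37 on August 25

Convert departure to UTC: 08:57 − 8:00 = 00:57 UTC on Aug 25.
Add 4 hours leg 1 → 04:57 UTC.
Add 1 hour 20 minutes layover in Delhi → 06:17 UTC.
Add 4 hours 5 minutes leg 2 → 10:22 UTC.
Add 4 hours and 5 minutes layover in Port Linden → 14:27 UTC.
Add 2 hours 10 minutes leg 3 → 16:37 UTC.
Port Anselm is UTC+6:00, so local arrival = 16:37 + 6:00 = 22:37 on Aug 25.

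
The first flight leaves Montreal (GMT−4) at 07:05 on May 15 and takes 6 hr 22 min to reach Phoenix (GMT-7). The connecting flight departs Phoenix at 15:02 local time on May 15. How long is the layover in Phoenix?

Convert departure to UTC: 07:05 + 4:00 = 11:05 UTC on May 15.
Add 6 hours 22 minutes flight time → 17:27 UTC.
Phoenix is UTC−7:00, so local arrival = 17:27 − 7:00 = 10:27 on May 15.
Layover = 15:02 − 10:27 = 4 hours 35 minutes.

4 hours 35 minutes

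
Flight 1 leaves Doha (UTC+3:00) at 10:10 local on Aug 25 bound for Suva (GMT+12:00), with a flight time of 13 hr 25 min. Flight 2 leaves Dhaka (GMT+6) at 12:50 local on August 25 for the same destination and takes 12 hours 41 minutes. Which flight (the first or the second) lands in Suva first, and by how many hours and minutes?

Flight 1 in UTC: 10:10 − 3:00 = 07:10 on Aug 25.
+13 hours and 25 minutes → arrive 20:35 UTC on Aug 25.
Flight 2 in UTC: 12:50 − 6:00 = 06:50 on Aug 25.
+12 hours 41 minutes → arrive 19:31 UTC on Aug 25.
Flight 2 lands earlier by 1 hour 4 minutes.

the second, by 1 hour 4 minutes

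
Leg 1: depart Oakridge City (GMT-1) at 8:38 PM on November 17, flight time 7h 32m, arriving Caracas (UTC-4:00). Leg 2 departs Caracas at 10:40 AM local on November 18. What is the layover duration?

Convert departure to UTC: 8:38 PM + 1:00 = 9:38 PM UTC on Nov 17.
Add 7 hours 32 minutes flight time → 5:10 AM UTC (Nov 18).
Caracas is UTC−4:00, so local arrival = 5:10 AM − 4:00 = 1:10 AM on Nov 18.
Layover = 10:40 AM − 1:10 AM = 9 hours 30 minutes.

9 hours 30 minutes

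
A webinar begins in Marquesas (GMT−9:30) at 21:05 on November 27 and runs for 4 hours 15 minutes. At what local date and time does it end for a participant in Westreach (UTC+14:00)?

00:50 on November 29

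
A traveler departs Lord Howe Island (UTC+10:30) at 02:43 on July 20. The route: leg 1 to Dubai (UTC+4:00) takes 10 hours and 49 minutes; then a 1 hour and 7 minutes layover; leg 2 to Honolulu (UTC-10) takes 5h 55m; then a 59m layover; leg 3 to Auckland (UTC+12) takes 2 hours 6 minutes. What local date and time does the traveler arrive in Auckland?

Convert departure to UTC: 02:43 − 10:30 = 16:13 UTC on Jul 19.
Add 10 hours and 49 minutes leg 1 → 03:02 UTC (Jul 20).
Add 1 hour 7 minutes layover in Dubai → 04:09 UTC.
Add 5 hours 55 minutes leg 2 → 10:04 UTC.
Add 59 minutes layover in Honolulu → 11:03 UTC.
Add 2 hours 6 minutes leg 3 → 13:09 UTC.
Auckland is UTC+12:00, so local arrival = 13:09 + 12:00 = 01:09 on Jul 21.

01:09 on July 21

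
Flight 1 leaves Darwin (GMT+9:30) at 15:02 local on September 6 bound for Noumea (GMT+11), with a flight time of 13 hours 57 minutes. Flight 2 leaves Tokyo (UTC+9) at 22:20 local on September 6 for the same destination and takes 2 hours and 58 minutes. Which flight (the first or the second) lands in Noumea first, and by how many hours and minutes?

Flight 1 in UTC: 15:02 − 9:30 = 05:32 on Sep 6.
+13 hours and 57 minutes → arrive 19:29 UTC on Sep 6.
Flight 2 in UTC: 22:20 − 9:00 = 13:20 on Sep 6.
+2 hours and 58 minutes → arrive 16:18 UTC on Sep 6.
Flight 2 lands earlier by 3 hours 11 minutes.

the second, by 3 hours 11 minutes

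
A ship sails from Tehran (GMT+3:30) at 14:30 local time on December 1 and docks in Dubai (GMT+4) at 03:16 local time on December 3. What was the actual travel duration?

36 hours 16 minutes

Dubai is 0:30 ahead of Tehran.
Clock-face elapsed time (ignoring zones) is 36 hours 46 minutes.
Actual elapsed = 36 hours 46 minutes − 0:30 = 36 hours 16 minutes.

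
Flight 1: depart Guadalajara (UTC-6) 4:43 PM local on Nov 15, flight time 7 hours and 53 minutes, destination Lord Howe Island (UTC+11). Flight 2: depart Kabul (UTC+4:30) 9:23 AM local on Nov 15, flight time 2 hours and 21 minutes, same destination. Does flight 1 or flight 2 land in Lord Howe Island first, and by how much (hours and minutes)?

the second, by 23 hours 22 minutes

Flight 1 in UTC: 4:43 PM + 6:00 = 10:43 PM on Nov 15.
+7 hours 53 minutes → arrive 6:36 AM UTC on Nov 16.
Flight 2 in UTC: 9:23 AM − 4:30 = 4:53 AM on Nov 15.
+2 hours 21 minutes → arrive 7:14 AM UTC on Nov 15.
Flight 2 lands earlier by 23 hours 22 minutes.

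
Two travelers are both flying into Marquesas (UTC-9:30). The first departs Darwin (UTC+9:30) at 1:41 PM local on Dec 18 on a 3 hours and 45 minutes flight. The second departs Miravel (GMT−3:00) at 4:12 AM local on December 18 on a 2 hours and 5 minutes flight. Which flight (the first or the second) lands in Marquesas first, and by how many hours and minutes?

Flight 1 in UTC: 1:41 PM − 9:30 = 4:11 AM on Dec 18.
+3 hours 45 minutes → arrive 7:56 AM UTC on Dec 18.
Flight 2 in UTC: 4:12 AM + 3:00 = 7:12 AM on Dec 18.
+2 hours and 5 minutes → arrive 9:17 AM UTC on Dec 18.
Flight 1 lands earlier by 1 hour 21 minutes.

the first, by 1 hour 21 minutes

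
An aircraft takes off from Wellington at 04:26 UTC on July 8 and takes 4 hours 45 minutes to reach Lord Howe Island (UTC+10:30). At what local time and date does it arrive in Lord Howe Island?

19:41 on Jul 8

Departure is given in UTC: 04:26 on Jul 8.
Add 4 hours 45 minutes → 09:11 UTC.
Lord Howe Island is UTC+10:30: 09:11 + 10:30 = 19:41 on Jul 8.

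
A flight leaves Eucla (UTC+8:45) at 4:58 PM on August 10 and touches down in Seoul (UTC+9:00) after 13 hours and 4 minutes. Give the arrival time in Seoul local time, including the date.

6:17 AM on August 11

Seoul is 0:15 ahead of Eucla.
After 13 hours and 4 minutes it is 6:02 AM (Aug 11) in Eucla.
Shift by the zone difference: 6:02 AM + 0:15 = 6:17 AM on Aug 11 in Seoul.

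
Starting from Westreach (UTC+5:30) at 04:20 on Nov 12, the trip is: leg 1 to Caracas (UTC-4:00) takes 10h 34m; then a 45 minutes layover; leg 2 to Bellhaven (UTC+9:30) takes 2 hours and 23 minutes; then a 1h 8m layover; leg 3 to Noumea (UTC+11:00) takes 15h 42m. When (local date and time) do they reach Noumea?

Convert departure to UTC: 04:20 − 5:30 = 22:50 UTC on Nov 11.
Add 10 hours and 34 minutes leg 1 → 09:24 UTC (Nov 12).
Add 45 minutes layover in Caracas → 10:09 UTC.
Add 2 hours and 23 minutes leg 2 → 12:32 UTC.
Add 1 hour 8 minutes layover in Bellhaven → 13:40 UTC.
Add 15 hours and 42 minutes leg 3 → 05:22 UTC (Nov 13).
Noumea is UTC+11:00, so local arrival = 05:22 + 11:00 = 16:22 on Nov 13.

16:22 on November 13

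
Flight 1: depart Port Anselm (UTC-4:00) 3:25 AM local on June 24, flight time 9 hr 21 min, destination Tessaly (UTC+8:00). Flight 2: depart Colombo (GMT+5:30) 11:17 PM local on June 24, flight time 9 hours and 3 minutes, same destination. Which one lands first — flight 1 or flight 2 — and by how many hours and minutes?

Flight 1 in UTC: 3:25 AM + 4:00 = 7:25 AM on Jun 24.
+9 hours 21 minutes → arrive 4:46 PM UTC on Jun 24.
Flight 2 in UTC: 11:17 PM − 5:30 = 5:47 PM on Jun 24.
+9 hours 3 minutes → arrive 2:50 AM UTC on Jun 25.
Flight 1 lands earlier by 10 hours 4 minutes.

the first, by 10 hours 4 minutes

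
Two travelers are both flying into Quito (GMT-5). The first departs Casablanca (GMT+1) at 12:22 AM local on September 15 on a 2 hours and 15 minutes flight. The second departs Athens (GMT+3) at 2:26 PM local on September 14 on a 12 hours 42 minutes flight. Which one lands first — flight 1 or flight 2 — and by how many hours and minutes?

the second, by 1 hour 29 minutes

Flight 1 in UTC: 12:22 AM − 1:00 = 11:22 PM on Sep 14.
+2 hours and 15 minutes → arrive 1:37 AM UTC on Sep 15.
Flight 2 in UTC: 2:26 PM − 3:00 = 11:26 AM on Sep 14.
+12 hours 42 minutes → arrive 12:08 AM UTC on Sep 15.
Flight 2 lands earlier by 1 hour 29 minutes.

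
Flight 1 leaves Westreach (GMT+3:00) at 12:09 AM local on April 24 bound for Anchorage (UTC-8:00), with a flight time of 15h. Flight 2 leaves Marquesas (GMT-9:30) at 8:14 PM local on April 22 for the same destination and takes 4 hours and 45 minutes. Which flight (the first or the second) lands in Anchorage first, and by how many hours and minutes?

Flight 1 in UTC: 12:09 AM − 3:00 = 9:09 PM on Apr 23.
+15 hours → arrive 12:09 PM UTC on Apr 24.
Flight 2 in UTC: 8:14 PM + 9:30 = 5:44 AM on Apr 23.
+4 hours and 45 minutes → arrive 10:29 AM UTC on Apr 23.
Flight 2 lands earlier by 25 hours 40 minutes.

the second, by 25 hours 40 minutes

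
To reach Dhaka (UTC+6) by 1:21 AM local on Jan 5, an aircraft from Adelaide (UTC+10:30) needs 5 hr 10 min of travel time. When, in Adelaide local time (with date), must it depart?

12:41 AM on Jan 5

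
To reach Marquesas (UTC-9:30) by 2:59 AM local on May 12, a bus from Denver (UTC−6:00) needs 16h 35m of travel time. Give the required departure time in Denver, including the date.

Target arrival in UTC: 2:59 AM + 9:30 = 12:29 PM on May 12.
Subtract 16 hours and 35 minutes → departure 7:54 PM UTC on May 11.
Denver is UTC−6:00: 7:54 PM − 6:00 = 1:54 PM on May 11.

1:54 PM on May 11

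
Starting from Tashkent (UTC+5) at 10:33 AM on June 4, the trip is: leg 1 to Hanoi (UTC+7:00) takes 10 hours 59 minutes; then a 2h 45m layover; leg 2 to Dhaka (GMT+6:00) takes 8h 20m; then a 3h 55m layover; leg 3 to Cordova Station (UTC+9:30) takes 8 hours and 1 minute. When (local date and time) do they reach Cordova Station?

1:03 AM on June 6

Convert departure to UTC: 10:33 AM − 5:00 = 5:33 AM UTC on Jun 4.
Add 10 hours and 59 minutes leg 1 → 4:32 PM UTC.
Add 2 hours 45 minutes layover in Hanoi → 7:17 PM UTC.
Add 8 hours and 20 minutes leg 2 → 3:37 AM UTC (Jun 5).
Add 3 hours 55 minutes layover in Dhaka → 7:32 AM UTC.
Add 8 hours and 1 minute leg 3 → 3:33 PM UTC.
Cordova Station is UTC+9:30, so local arrival = 3:33 PM + 9:30 = 1:03 AM on Jun 6.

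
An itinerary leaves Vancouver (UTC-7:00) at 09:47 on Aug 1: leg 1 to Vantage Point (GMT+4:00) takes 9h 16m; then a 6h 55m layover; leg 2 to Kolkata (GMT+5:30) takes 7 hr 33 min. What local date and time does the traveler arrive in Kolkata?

Convert departure to UTC: 09:47 + 7:00 = 16:47 UTC on Aug 1.
Add 9 hours 16 minutes leg 1 → 02:03 UTC (Aug 2).
Add 6 hours and 55 minutes layover in Vantage Point → 08:58 UTC.
Add 7 hours 33 minutes leg 2 → 16:31 UTC.
Kolkata is UTC+5:30, so local arrival = 16:31 + 5:30 = 22:01 on Aug 2.

22:01 on August 2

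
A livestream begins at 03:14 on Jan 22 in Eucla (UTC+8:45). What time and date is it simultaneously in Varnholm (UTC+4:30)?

In UTC: 03:14 − 8:45 = 18:29 on Jan 21.
Varnholm is UTC+4:30: 18:29 + 4:30 = 22:59 on Jan 21.

22:59 on January 21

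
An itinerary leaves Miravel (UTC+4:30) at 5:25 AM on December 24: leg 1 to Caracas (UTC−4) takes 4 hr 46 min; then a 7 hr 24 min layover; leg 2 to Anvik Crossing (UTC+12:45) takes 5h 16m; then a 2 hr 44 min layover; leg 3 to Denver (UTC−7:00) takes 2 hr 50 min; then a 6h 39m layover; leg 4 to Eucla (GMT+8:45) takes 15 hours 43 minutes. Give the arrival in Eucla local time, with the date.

7:02 AM on December 26

Convert departure to UTC: 5:25 AM − 4:30 = 12:55 AM UTC on Dec 24.
Add 4 hours and 46 minutes leg 1 → 5:41 AM UTC.
Add 7 hours 24 minutes layover in Caracas → 1:05 PM UTC.
Add 5 hours 16 minutes leg 2 → 6:21 PM UTC.
Add 2 hours 44 minutes layover in Anvik Crossing → 9:05 PM UTC.
Add 2 hours 50 minutes leg 3 → 11:55 PM UTC.
Add 6 hours 39 minutes layover in Denver → 6:34 AM UTC (Dec 25).
Add 15 hours 43 minutes leg 4 → 10:17 PM UTC.
Eucla is UTC+8:45, so local arrival = 10:17 PM + 8:45 = 7:02 AM on Dec 26.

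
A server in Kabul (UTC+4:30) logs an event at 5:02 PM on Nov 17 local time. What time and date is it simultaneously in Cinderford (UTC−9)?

3:32 AM on November 17

In UTC: 5:02 PM − 4:30 = 12:32 PM on Nov 17.
Cinderford is UTC−9:00: 12:32 PM − 9:00 = 3:32 AM on Nov 17.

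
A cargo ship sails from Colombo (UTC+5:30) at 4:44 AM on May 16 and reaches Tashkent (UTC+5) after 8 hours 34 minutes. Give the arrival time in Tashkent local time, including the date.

12:48 PM on May 16

Convert departure to UTC: 4:44 AM − 5:30 = 11:14 PM UTC on May 15.
Add 8 hours and 34 minutes travel time → 7:48 AM UTC (May 16).
Tashkent is UTC+5:00, so local arrival = 7:48 AM + 5:00 = 12:48 PM on May 16.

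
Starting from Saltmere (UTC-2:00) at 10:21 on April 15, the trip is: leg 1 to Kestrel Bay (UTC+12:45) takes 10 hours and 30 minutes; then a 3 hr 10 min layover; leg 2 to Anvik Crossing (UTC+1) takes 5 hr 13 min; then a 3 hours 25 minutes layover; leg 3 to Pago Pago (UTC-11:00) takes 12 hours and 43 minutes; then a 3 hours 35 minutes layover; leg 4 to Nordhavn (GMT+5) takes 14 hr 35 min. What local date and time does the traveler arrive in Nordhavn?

Convert departure to UTC: 10:21 + 2:00 = 12:21 UTC on Apr 15.
Add 10 hours 30 minutes leg 1 → 22:51 UTC.
Add 3 hours and 10 minutes layover in Kestrel Bay → 02:01 UTC (Apr 16).
Add 5 hours and 13 minutes leg 2 → 07:14 UTC.
Add 3 hours 25 minutes layover in Anvik Crossing → 10:39 UTC.
Add 12 hours 43 minutes leg 3 → 23:22 UTC.
Add 3 hours 35 minutes layover in Pago Pago → 02:57 UTC (Apr 17).
Add 14 hours and 35 minutes leg 4 → 17:32 UTC.
Nordhavn is UTC+5:00, so local arrival = 17:32 + 5:00 = 22:32 on Apr 17.

22:32 on Apr 17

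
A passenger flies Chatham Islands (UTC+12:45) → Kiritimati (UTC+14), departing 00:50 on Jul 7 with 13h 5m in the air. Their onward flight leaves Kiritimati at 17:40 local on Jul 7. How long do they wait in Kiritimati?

Convert departure to UTC: 00:50 − 12:45 = 12:05 UTC on Jul 6.
Add 13 hours 5 minutes flight time → 01:10 UTC (Jul 7).
Kiritimati is UTC+14:00, so local arrival = 01:10 + 14:00 = 15:10 on Jul 7.
Layover = 17:40 − 15:10 = 2 hours 30 minutes.

2 hours 30 minutes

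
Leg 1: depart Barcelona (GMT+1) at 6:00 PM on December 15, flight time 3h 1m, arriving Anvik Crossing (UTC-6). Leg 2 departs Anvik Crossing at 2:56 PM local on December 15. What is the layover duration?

Convert departure to UTC: 6:00 PM − 1:00 = 5:00 PM UTC on Dec 15.
Add 3 hours 1 minute flight time → 8:01 PM UTC.
Anvik Crossing is UTC−6:00, so local arrival = 8:01 PM − 6:00 = 2:01 PM on Dec 15.
Layover = 2:56 PM − 2:01 PM = 55 minutes.

55 minutes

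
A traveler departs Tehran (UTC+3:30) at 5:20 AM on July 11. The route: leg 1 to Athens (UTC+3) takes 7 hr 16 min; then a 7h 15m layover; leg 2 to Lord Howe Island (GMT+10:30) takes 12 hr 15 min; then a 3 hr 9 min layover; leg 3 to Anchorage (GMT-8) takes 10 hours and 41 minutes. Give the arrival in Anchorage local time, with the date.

10:26 AM on Jul 12

Convert departure to UTC: 5:20 AM − 3:30 = 1:50 AM UTC on Jul 11.
Add 7 hours and 16 minutes leg 1 → 9:06 AM UTC.
Add 7 hours 15 minutes layover in Athens → 4:21 PM UTC.
Add 12 hours and 15 minutes leg 2 → 4:36 AM UTC (Jul 12).
Add 3 hours 9 minutes layover in Lord Howe Island → 7:45 AM UTC.
Add 10 hours and 41 minutes leg 3 → 6:26 PM UTC.
Anchorage is UTC−8:00, so local arrival = 6:26 PM − 8:00 = 10:26 AM on Jul 12.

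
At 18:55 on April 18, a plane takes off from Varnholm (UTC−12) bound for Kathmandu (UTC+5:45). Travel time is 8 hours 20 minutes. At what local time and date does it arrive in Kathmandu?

21:00 on April 19

Convert departure to UTC: 18:55 + 12:00 = 06:55 UTC on Apr 19.
Add 8 hours 20 minutes travel time → 15:15 UTC.
Kathmandu is UTC+5:45, so local arrival = 15:15 + 5:45 = 21:00 on Apr 19.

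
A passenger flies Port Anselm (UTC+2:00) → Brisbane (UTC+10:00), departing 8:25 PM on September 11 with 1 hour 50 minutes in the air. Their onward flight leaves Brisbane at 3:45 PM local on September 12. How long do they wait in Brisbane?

Convert departure to UTC: 8:25 PM − 2:00 = 6:25 PM UTC on Sep 11.
Add 1 hour and 50 minutes flight time → 8:15 PM UTC.
Brisbane is UTC+10:00, so local arrival = 8:15 PM + 10:00 = 6:15 AM on Sep 12.
Layover = 3:45 PM − 6:15 AM = 9 hours 30 minutes.

9 hours 30 minutes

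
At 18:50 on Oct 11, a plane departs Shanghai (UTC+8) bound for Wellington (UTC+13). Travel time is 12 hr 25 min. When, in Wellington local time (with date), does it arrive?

Convert departure to UTC: 18:50 − 8:00 = 10:50 UTC on Oct 11.
Add 12 hours and 25 minutes travel time → 23:15 UTC.
Wellington is UTC+13:00, so local arrival = 23:15 + 13:00 = 12:15 on Oct 12.

12:15 on Oct 12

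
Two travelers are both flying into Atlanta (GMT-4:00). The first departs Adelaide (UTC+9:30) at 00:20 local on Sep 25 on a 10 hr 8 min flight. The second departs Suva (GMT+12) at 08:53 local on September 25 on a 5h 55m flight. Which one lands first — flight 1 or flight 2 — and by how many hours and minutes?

the first, by 1 hour 50 minutes

Flight 1 in UTC: 00:20 − 9:30 = 14:50 on Sep 24.
+10 hours 8 minutes → arrive 00:58 UTC on Sep 25.
Flight 2 in UTC: 08:53 − 12:00 = 20:53 on Sep 24.
+5 hours and 55 minutes → arrive 02:48 UTC on Sep 25.
Flight 1 lands earlier by 1 hour 50 minutes.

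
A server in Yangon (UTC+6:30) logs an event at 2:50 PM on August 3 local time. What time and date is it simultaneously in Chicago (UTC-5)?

Chicago is 11:30 behind Yangon.
Shift by the zone difference: 2:50 PM − 11:30 = 3:20 AM on Aug 3 in Chicago.

3:20 AM on August 3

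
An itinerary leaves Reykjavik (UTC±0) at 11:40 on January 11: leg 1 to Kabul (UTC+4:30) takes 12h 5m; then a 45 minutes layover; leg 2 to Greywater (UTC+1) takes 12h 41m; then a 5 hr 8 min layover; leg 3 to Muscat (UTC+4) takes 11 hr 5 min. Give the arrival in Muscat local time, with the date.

09:24 on January 13

Reykjavik is at UTC+0, so departure is already 11:40 UTC on Jan 11.
Add 12 hours 5 minutes leg 1 → 23:45 UTC.
Add 45 minutes layover in Kabul → 00:30 UTC (Jan 12).
Add 12 hours and 41 minutes leg 2 → 13:11 UTC.
Add 5 hours and 8 minutes layover in Greywater → 18:19 UTC.
Add 11 hours and 5 minutes leg 3 → 05:24 UTC (Jan 13).
Muscat is UTC+4:00, so local arrival = 05:24 + 4:00 = 09:24 on Jan 13.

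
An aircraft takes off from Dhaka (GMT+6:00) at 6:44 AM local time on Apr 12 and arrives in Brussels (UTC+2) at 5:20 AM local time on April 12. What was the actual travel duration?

Departure in UTC: 6:44 AM − 6:00 = 12:44 AM on Apr 12.
Arrival in UTC: 5:20 AM − 2:00 = 3:20 AM on Apr 12.
Elapsed = 3:20 AM − 12:44 AM = 2 hours 36 minutes.

2 hours 36 minutes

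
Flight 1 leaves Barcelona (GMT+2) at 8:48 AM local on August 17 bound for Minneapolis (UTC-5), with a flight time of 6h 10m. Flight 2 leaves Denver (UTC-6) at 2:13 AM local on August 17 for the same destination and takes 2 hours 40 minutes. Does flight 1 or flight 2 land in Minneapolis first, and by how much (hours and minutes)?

Flight 1 in UTC: 8:48 AM − 2:00 = 6:48 AM on Aug 17.
+6 hours and 10 minutes → arrive 12:58 PM UTC on Aug 17.
Flight 2 in UTC: 2:13 AM + 6:00 = 8:13 AM on Aug 17.
+2 hours 40 minutes → arrive 10:53 AM UTC on Aug 17.
Flight 2 lands earlier by 2 hours 5 minutes.

the second, by 2 hours 5 minutes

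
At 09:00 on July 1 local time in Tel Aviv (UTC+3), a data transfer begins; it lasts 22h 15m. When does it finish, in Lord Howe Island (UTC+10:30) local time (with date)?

Convert start to UTC: 09:00 − 3:00 = 06:00 UTC on Jul 1.
Add 22 hours and 15 minutes duration → 04:15 UTC (Jul 2).
Lord Howe Island is UTC+10:30, so local end time = 04:15 + 10:30 = 14:45 on Jul 2.

14:45 on Jul 2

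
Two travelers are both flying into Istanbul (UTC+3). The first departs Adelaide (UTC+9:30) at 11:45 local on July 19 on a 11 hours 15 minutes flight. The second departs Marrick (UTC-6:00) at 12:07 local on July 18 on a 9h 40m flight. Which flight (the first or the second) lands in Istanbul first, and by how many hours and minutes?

the second, by 9 hours 43 minutes

Flight 1 in UTC: 11:45 − 9:30 = 02:15 on Jul 19.
+11 hours 15 minutes → arrive 13:30 UTC on Jul 19.
Flight 2 in UTC: 12:07 + 6:00 = 18:07 on Jul 18.
+9 hours and 40 minutes → arrive 03:47 UTC on Jul 19.
Flight 2 lands earlier by 9 hours 43 minutes.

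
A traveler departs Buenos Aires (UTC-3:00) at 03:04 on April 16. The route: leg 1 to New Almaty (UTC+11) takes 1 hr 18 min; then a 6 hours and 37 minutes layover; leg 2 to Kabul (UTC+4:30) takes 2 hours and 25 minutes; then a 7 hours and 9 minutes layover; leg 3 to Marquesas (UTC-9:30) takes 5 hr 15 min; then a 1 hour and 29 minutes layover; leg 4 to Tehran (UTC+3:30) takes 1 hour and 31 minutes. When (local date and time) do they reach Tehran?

Convert departure to UTC: 03:04 + 3:00 = 06:04 UTC on Apr 16.
Add 1 hour 18 minutes leg 1 → 07:22 UTC.
Add 6 hours 37 minutes layover in New Almaty → 13:59 UTC.
Add 2 hours and 25 minutes leg 2 → 16:24 UTC.
Add 7 hours and 9 minutes layover in Kabul → 23:33 UTC.
Add 5 hours 15 minutes leg 3 → 04:48 UTC (Apr 17).
Add 1 hour and 29 minutes layover in Marquesas → 06:17 UTC.
Add 1 hour 31 minutes leg 4 → 07:48 UTC.
Tehran is UTC+3:30, so local arrival = 07:48 + 3:30 = 11:18 on Apr 17.

11:18 on Apr 17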